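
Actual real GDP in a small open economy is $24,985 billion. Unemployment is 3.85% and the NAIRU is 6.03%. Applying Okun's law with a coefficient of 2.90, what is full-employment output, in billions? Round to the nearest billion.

$23,499 billion

Unemployment gap = 3.85 - 6.03 = -2.18 points, so output gap = -2.9 × (-2.18) = 6.322%.
Since Y = Y* × (1 + gap/100), Y* = 24985/1.06322 ≈ 23499 billion.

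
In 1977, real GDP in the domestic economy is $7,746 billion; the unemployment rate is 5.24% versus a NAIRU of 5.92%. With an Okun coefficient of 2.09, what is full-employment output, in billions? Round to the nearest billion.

$7,637 billion

Unemployment gap = 5.24 - 5.92 = -0.68 points, so output gap = -2.09 × (-0.68) = 1.4212%.
Since Y = Y* × (1 + gap/100), Y* = 7746/1.014212 ≈ 7637 billion.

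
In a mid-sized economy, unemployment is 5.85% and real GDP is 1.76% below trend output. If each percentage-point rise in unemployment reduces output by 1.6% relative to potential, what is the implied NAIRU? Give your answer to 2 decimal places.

4.75%

From Okun's law, u - u* = -(output gap)/β = -(-1.76)/1.6 = 1.1 points.
So u* = 5.85 - 1.1 = 4.75%.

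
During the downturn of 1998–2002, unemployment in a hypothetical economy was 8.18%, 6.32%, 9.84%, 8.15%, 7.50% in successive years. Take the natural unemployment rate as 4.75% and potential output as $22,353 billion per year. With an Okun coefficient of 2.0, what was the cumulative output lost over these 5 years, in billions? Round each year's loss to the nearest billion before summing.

Year 1998: gap = -2.0 × (8.18 - 4.75) = -6.86%, loss ≈ 22353 × 6.86/100 ≈ 1533.
Year 1999: gap = -2.0 × (6.32 - 4.75) = -3.14%, loss ≈ 22353 × 3.14/100 ≈ 702.
Year 2000: gap = -2.0 × (9.84 - 4.75) = -10.18%, loss ≈ 22353 × 10.18/100 ≈ 2276.
Year 2001: gap = -2.0 × (8.15 - 4.75) = -6.8%, loss ≈ 22353 × 6.8/100 ≈ 1520.
Year 2002: gap = -2.0 × (7.5 - 4.75) = -5.5%, loss ≈ 22353 × 5.5/100 ≈ 1229.
Total lost output = 1533 + 702 + 2276 + 1520 + 1229 = 7260 billion.

$7,260 billion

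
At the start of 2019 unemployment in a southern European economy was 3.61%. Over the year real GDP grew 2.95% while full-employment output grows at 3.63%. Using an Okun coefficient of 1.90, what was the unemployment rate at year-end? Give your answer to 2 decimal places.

3.97%

Growth-rate Okun's law: g_Y = g_Y* - β × Δu, so Δu = (g_Y* - g_Y)/β.
Δu = (3.63 - 2.95)/1.90 = 0.68/1.90 = 0.36 percentage points.
Year-end unemployment = 3.61 + 0.36 = 3.97%.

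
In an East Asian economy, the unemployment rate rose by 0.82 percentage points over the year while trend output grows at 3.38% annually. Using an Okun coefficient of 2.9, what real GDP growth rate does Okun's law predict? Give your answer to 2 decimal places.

Growth-rate Okun's law: g_Y = g_Y* - β × Δu.
g_Y = 3.38 - 2.9 × (0.82) = 3.38 - 2.378 = 1.002%, i.e. 1.00% to 2 d.p.

1.00%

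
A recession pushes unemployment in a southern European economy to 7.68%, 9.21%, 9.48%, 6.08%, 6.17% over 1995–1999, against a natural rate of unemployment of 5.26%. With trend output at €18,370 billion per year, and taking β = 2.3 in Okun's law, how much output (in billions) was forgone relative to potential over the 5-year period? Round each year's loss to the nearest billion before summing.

€5,204 billion

Year 1995: gap = -2.3 × (7.68 - 5.26) = -5.566%, loss ≈ 18370 × 5.566/100 ≈ 1022.
Year 1996: gap = -2.3 × (9.21 - 5.26) = -9.085%, loss ≈ 18370 × 9.085/100 ≈ 1669.
Year 1997: gap = -2.3 × (9.48 - 5.26) = -9.706%, loss ≈ 18370 × 9.706/100 ≈ 1783.
Year 1998: gap = -2.3 × (6.08 - 5.26) = -1.886%, loss ≈ 18370 × 1.886/100 ≈ 346.
Year 1999: gap = -2.3 × (6.17 - 5.26) = -2.093%, loss ≈ 18370 × 2.093/100 ≈ 384.
Total lost output = 1022 + 1669 + 1783 + 346 + 384 = 5204 billion.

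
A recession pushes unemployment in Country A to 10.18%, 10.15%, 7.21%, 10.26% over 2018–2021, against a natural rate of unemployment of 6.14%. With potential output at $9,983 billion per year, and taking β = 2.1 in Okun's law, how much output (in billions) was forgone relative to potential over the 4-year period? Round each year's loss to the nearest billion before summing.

$2,776 billion

Year 2018: gap = -2.1 × (10.18 - 6.14) = -8.484%, loss ≈ 9983 × 8.484/100 ≈ 847.
Year 2019: gap = -2.1 × (10.15 - 6.14) = -8.421%, loss ≈ 9983 × 8.421/100 ≈ 841.
Year 2020: gap = -2.1 × (7.21 - 6.14) = -2.247%, loss ≈ 9983 × 2.247/100 ≈ 224.
Year 2021: gap = -2.1 × (10.26 - 6.14) = -8.652%, loss ≈ 9983 × 8.652/100 ≈ 864.
Total lost output = 847 + 841 + 224 + 864 = 2776 billion.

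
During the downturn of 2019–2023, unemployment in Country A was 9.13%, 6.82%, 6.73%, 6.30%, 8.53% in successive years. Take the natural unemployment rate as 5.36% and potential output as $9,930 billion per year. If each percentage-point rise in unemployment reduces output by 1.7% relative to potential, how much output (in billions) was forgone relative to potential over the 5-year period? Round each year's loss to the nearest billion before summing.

$1,807 billion

Year 2019: gap = -1.7 × (9.13 - 5.36) = -6.409%, loss ≈ 9930 × 6.409/100 ≈ 636.
Year 2020: gap = -1.7 × (6.82 - 5.36) = -2.482%, loss ≈ 9930 × 2.482/100 ≈ 246.
Year 2021: gap = -1.7 × (6.73 - 5.36) = -2.329%, loss ≈ 9930 × 2.329/100 ≈ 231.
Year 2022: gap = -1.7 × (6.3 - 5.36) = -1.598%, loss ≈ 9930 × 1.598/100 ≈ 159.
Year 2023: gap = -1.7 × (8.53 - 5.36) = -5.389%, loss ≈ 9930 × 5.389/100 ≈ 535.
Total lost output = 636 + 246 + 231 + 159 + 535 = 1807 billion.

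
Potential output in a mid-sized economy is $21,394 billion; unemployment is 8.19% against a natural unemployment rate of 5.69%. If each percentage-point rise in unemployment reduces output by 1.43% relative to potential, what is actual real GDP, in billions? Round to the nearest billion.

$20,629 billion

Unemployment gap = 8.19 - 5.69 = 2.5 points, so the output gap is -1.43 × 2.5 = -3.575%.
Actual GDP = 21394 × (1 - 3.575/100) = 21394 × 0.96425 ≈ 20629 billion.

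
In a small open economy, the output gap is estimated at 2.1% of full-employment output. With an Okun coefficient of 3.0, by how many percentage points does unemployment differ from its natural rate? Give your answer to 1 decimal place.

Okun's law: output gap = -β × (u - u*), so u - u* = -(output gap)/β.
u - u* = -(2.1)/3.0 = -0.7 percentage points.

-0.7 percentage points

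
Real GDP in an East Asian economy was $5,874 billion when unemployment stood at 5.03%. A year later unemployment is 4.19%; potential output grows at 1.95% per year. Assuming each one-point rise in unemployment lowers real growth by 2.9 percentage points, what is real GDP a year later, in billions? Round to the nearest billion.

Δu = 4.19 - 5.03 = -0.84 points.
Okun's law (growth form): g_Y = g_Y* - β × Δu = 1.95 - 2.9 × (-0.84) = 1.95 + 2.436 = 4.386%.
Real GDP in the next year = 5874 × (1 + 4.386/100) = 5874 × 1.04386 ≈ 6132 billion.

$6,132 billion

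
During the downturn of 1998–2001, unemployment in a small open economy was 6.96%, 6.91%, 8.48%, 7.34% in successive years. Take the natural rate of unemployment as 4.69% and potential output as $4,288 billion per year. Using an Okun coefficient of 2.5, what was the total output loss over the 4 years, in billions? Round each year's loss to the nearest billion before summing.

$1,171 billion

Year 1998: gap = -2.5 × (6.96 - 4.69) = -5.675%, loss ≈ 4288 × 5.675/100 ≈ 243.
Year 1999: gap = -2.5 × (6.91 - 4.69) = -5.55%, loss ≈ 4288 × 5.55/100 ≈ 238.
Year 2000: gap = -2.5 × (8.48 - 4.69) = -9.475%, loss ≈ 4288 × 9.475/100 ≈ 406.
Year 2001: gap = -2.5 × (7.34 - 4.69) = -6.625%, loss ≈ 4288 × 6.625/100 ≈ 284.
Total lost output = 243 + 238 + 406 + 284 = 1171 billion.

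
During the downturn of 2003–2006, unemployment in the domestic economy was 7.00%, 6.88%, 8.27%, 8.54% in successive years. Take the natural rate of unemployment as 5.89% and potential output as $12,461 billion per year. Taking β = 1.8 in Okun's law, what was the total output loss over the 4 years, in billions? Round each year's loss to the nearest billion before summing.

Year 2003: gap = -1.8 × (7 - 5.89) = -1.998%, loss ≈ 12461 × 1.998/100 ≈ 249.
Year 2004: gap = -1.8 × (6.88 - 5.89) = -1.782%, loss ≈ 12461 × 1.782/100 ≈ 222.
Year 2005: gap = -1.8 × (8.27 - 5.89) = -4.284%, loss ≈ 12461 × 4.284/100 ≈ 534.
Year 2006: gap = -1.8 × (8.54 - 5.89) = -4.77%, loss ≈ 12461 × 4.77/100 ≈ 594.
Total lost output = 249 + 222 + 534 + 594 = 1599 billion.

$1,599 billion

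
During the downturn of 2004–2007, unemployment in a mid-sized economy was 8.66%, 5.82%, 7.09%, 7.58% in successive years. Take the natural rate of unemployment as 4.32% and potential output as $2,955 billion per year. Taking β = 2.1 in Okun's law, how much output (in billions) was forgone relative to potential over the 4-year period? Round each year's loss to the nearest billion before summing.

Year 2004: gap = -2.1 × (8.66 - 4.32) = -9.114%, loss ≈ 2955 × 9.114/100 ≈ 269.
Year 2005: gap = -2.1 × (5.82 - 4.32) = -3.15%, loss ≈ 2955 × 3.15/100 ≈ 93.
Year 2006: gap = -2.1 × (7.09 - 4.32) = -5.817%, loss ≈ 2955 × 5.817/100 ≈ 172.
Year 2007: gap = -2.1 × (7.58 - 4.32) = -6.846%, loss ≈ 2955 × 6.846/100 ≈ 202.
Total lost output = 269 + 93 + 172 + 202 = 736 billion.

$736 billion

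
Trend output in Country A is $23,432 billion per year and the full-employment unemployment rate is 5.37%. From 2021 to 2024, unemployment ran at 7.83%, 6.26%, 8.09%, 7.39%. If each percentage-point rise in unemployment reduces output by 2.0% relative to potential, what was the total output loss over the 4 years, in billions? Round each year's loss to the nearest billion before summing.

$3,792 billion

Year 2021: gap = -2.0 × (7.83 - 5.37) = -4.92%, loss ≈ 23432 × 4.92/100 ≈ 1153.
Year 2022: gap = -2.0 × (6.26 - 5.37) = -1.78%, loss ≈ 23432 × 1.78/100 ≈ 417.
Year 2023: gap = -2.0 × (8.09 - 5.37) = -5.44%, loss ≈ 23432 × 5.44/100 ≈ 1275.
Year 2024: gap = -2.0 × (7.39 - 5.37) = -4.04%, loss ≈ 23432 × 4.04/100 ≈ 947.
Total lost output = 1153 + 417 + 1275 + 947 = 3792 billion.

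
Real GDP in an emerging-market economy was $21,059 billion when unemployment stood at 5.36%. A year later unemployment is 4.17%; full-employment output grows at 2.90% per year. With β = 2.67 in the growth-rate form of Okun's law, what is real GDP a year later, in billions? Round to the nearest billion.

$22,339 billion

Δu = 4.17 - 5.36 = -1.19 points.
Okun's law (growth form): g_Y = g_Y* - β × Δu = 2.90 - 2.67 × (-1.19) = 2.9 + 3.1773 = 6.0773%.
Real GDP in the next year = 21059 × (1 + 6.0773/100) = 21059 × 1.060773 ≈ 22339 billion.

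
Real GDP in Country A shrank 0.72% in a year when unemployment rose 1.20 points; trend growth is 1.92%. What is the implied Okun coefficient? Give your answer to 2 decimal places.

β ≈ 2.20

Growth form: g_Y = g_Y* - β × Δu, so β = (g_Y* - g_Y)/Δu.
β = (1.92 + 0.72)/1.20 = 2.64/1.20 = 2.20.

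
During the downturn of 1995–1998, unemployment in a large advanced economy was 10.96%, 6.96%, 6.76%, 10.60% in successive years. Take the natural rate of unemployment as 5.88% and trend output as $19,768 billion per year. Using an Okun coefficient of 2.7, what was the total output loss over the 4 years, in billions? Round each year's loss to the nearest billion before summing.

Year 1995: gap = -2.7 × (10.96 - 5.88) = -13.716%, loss ≈ 19768 × 13.716/100 ≈ 2711.
Year 1996: gap = -2.7 × (6.96 - 5.88) = -2.916%, loss ≈ 19768 × 2.916/100 ≈ 576.
Year 1997: gap = -2.7 × (6.76 - 5.88) = -2.376%, loss ≈ 19768 × 2.376/100 ≈ 470.
Year 1998: gap = -2.7 × (10.6 - 5.88) = -12.744%, loss ≈ 19768 × 12.744/100 ≈ 2519.
Total lost output = 2711 + 576 + 470 + 2519 = 6276 billion.

$6,276 billion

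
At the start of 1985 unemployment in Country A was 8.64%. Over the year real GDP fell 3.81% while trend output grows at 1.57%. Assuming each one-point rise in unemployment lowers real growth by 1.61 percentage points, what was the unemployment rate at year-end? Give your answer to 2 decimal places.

11.98%

Growth-rate Okun's law: g_Y = g_Y* - β × Δu, so Δu = (g_Y* - g_Y)/β.
Δu = (1.57 + 3.81)/1.61 = 5.38/1.61 = 3.34 percentage points.
Year-end unemployment = 8.64 + 3.34 = 11.98%.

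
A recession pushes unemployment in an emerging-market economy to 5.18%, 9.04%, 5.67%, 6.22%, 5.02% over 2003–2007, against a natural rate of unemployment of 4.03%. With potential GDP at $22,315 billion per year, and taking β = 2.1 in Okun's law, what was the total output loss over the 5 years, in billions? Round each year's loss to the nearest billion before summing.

Year 2003: gap = -2.1 × (5.18 - 4.03) = -2.415%, loss ≈ 22315 × 2.415/100 ≈ 539.
Year 2004: gap = -2.1 × (9.04 - 4.03) = -10.521%, loss ≈ 22315 × 10.521/100 ≈ 2348.
Year 2005: gap = -2.1 × (5.67 - 4.03) = -3.444%, loss ≈ 22315 × 3.444/100 ≈ 769.
Year 2006: gap = -2.1 × (6.22 - 4.03) = -4.599%, loss ≈ 22315 × 4.599/100 ≈ 1026.
Year 2007: gap = -2.1 × (5.02 - 4.03) = -2.079%, loss ≈ 22315 × 2.079/100 ≈ 464.
Total lost output = 539 + 2348 + 769 + 1026 + 464 = 5146 billion.

$5,146 billion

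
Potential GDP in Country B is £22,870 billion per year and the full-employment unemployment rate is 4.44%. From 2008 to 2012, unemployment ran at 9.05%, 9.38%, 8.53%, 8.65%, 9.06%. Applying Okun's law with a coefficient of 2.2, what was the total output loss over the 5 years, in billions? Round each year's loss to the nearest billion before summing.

Year 2008: gap = -2.2 × (9.05 - 4.44) = -10.142%, loss ≈ 22870 × 10.142/100 ≈ 2319.
Year 2009: gap = -2.2 × (9.38 - 4.44) = -10.868%, loss ≈ 22870 × 10.868/100 ≈ 2486.
Year 2010: gap = -2.2 × (8.53 - 4.44) = -8.998%, loss ≈ 22870 × 8.998/100 ≈ 2058.
Year 2011: gap = -2.2 × (8.65 - 4.44) = -9.262%, loss ≈ 22870 × 9.262/100 ≈ 2118.
Year 2012: gap = -2.2 × (9.06 - 4.44) = -10.164%, loss ≈ 22870 × 10.164/100 ≈ 2325.
Total lost output = 2319 + 2486 + 2058 + 2118 + 2325 = 11306 billion.

£11,306 billion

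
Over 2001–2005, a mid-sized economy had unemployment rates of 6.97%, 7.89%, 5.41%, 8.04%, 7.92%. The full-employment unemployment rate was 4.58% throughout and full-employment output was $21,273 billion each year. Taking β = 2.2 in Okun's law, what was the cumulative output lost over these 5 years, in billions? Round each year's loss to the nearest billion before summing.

$6,238 billion

Year 2001: gap = -2.2 × (6.97 - 4.58) = -5.258%, loss ≈ 21273 × 5.258/100 ≈ 1119.
Year 2002: gap = -2.2 × (7.89 - 4.58) = -7.282%, loss ≈ 21273 × 7.282/100 ≈ 1549.
Year 2003: gap = -2.2 × (5.41 - 4.58) = -1.826%, loss ≈ 21273 × 1.826/100 ≈ 388.
Year 2004: gap = -2.2 × (8.04 - 4.58) = -7.612%, loss ≈ 21273 × 7.612/100 ≈ 1619.
Year 2005: gap = -2.2 × (7.92 - 4.58) = -7.348%, loss ≈ 21273 × 7.348/100 ≈ 1563.
Total lost output = 1119 + 1549 + 388 + 1619 + 1563 = 6238 billion.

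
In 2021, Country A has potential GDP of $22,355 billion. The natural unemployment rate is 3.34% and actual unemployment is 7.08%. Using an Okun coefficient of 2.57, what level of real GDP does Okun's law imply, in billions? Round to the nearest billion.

$20,206 billion

Unemployment gap = 7.08 - 3.34 = 3.74 points, so the output gap is -2.57 × 3.74 = -9.6118%.
Actual GDP = 22355 × (1 - 9.6118/100) = 22355 × 0.903882 ≈ 20206 billion.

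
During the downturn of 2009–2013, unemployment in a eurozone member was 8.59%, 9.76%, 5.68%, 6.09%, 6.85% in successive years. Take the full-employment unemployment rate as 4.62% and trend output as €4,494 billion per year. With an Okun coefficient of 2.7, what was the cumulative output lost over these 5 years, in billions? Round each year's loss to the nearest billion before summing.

€1,684 billion

Year 2009: gap = -2.7 × (8.59 - 4.62) = -10.719%, loss ≈ 4494 × 10.719/100 ≈ 482.
Year 2010: gap = -2.7 × (9.76 - 4.62) = -13.878%, loss ≈ 4494 × 13.878/100 ≈ 624.
Year 2011: gap = -2.7 × (5.68 - 4.62) = -2.862%, loss ≈ 4494 × 2.862/100 ≈ 129.
Year 2012: gap = -2.7 × (6.09 - 4.62) = -3.969%, loss ≈ 4494 × 3.969/100 ≈ 178.
Year 2013: gap = -2.7 × (6.85 - 4.62) = -6.021%, loss ≈ 4494 × 6.021/100 ≈ 271.
Total lost output = 482 + 624 + 129 + 178 + 271 = 1684 billion.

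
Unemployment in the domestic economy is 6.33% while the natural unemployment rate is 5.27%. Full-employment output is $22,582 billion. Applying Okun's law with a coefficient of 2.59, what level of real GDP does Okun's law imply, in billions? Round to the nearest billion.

$21,962 billion

Unemployment gap = 6.33 - 5.27 = 1.06 points, so the output gap is -2.59 × 1.06 = -2.7454%.
Actual GDP = 22582 × (1 - 2.7454/100) = 22582 × 0.972546 ≈ 21962 billion.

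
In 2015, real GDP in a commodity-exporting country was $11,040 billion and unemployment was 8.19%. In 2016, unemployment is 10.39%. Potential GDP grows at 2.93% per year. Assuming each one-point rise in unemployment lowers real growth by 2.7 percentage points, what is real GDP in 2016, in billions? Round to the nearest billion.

Δu = 10.39 - 8.19 = 2.2 points.
Okun's law (growth form): g_Y = g_Y* - β × Δu = 2.93 - 2.7 × (2.20) = 2.93 - 5.94 = -3.01%.
Real GDP in the next year = 11040 × (1 - 3.01/100) = 11040 × 0.9699 ≈ 10708 billion.

$10,708 billion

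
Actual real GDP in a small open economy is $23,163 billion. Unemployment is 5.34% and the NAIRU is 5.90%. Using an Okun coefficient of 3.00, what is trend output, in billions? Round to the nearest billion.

$22,780 billion

Unemployment gap = 5.34 - 5.9 = -0.56 points, so output gap = -3 × (-0.56) = 1.68%.
Since Y = Y* × (1 + gap/100), Y* = 23163/1.0168 ≈ 22780 billion.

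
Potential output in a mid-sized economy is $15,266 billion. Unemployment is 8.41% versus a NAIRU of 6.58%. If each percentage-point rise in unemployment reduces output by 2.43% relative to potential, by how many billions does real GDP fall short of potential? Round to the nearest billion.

$679 billion

Output gap = -2.43 × (8.41 - 6.58) = -2.43 × 1.83 = -4.4469%.
Actual GDP ≈ 15266 × 0.955531 ≈ 14587 billion, so the shortfall is 15266 - 14587 = 679 billion.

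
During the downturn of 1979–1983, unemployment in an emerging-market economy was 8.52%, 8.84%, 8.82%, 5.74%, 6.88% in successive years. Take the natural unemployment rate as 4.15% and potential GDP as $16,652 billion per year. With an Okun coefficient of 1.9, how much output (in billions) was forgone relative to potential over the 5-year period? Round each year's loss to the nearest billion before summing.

Year 1979: gap = -1.9 × (8.52 - 4.15) = -8.303%, loss ≈ 16652 × 8.303/100 ≈ 1383.
Year 1980: gap = -1.9 × (8.84 - 4.15) = -8.911%, loss ≈ 16652 × 8.911/100 ≈ 1484.
Year 1981: gap = -1.9 × (8.82 - 4.15) = -8.873%, loss ≈ 16652 × 8.873/100 ≈ 1478.
Year 1982: gap = -1.9 × (5.74 - 4.15) = -3.021%, loss ≈ 16652 × 3.021/100 ≈ 503.
Year 1983: gap = -1.9 × (6.88 - 4.15) = -5.187%, loss ≈ 16652 × 5.187/100 ≈ 864.
Total lost output = 1383 + 1484 + 1478 + 503 + 864 = 5712 billion.

$5,712 billion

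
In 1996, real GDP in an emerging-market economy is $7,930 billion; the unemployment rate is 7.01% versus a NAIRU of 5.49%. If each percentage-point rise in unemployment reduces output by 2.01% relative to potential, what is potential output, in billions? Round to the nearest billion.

Unemployment gap = 7.01 - 5.49 = 1.52 points, so output gap = -2.01 × 1.52 = -3.0552%.
Since Y = Y* × (1 + gap/100), Y* = 7930/0.969448 ≈ 8180 billion.

$8,180 billion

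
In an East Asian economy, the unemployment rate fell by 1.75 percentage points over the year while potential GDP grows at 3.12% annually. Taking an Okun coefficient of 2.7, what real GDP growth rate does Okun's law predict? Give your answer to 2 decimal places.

7.85%

Growth-rate Okun's law: g_Y = g_Y* - β × Δu.
g_Y = 3.12 - 2.7 × (-1.75) = 3.12 + 4.725 = 7.845%, i.e. 7.85% to 2 d.p.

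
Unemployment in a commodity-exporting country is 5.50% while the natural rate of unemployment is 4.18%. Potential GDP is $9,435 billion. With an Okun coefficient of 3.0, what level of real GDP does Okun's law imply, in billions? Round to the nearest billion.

Unemployment gap = 5.5 - 4.18 = 1.32 points, so the output gap is -3 × 1.32 = -3.96%.
Actual GDP = 9435 × (1 - 3.96/100) = 9435 × 0.9604 ≈ 9061 billion.

$9,061 billion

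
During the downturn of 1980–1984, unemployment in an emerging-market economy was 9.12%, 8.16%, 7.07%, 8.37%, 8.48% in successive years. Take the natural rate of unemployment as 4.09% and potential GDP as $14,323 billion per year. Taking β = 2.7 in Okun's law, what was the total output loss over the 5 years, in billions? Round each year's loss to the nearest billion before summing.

Year 1980: gap = -2.7 × (9.12 - 4.09) = -13.581%, loss ≈ 14323 × 13.581/100 ≈ 1945.
Year 1981: gap = -2.7 × (8.16 - 4.09) = -10.989%, loss ≈ 14323 × 10.989/100 ≈ 1574.
Year 1982: gap = -2.7 × (7.07 - 4.09) = -8.046%, loss ≈ 14323 × 8.046/100 ≈ 1152.
Year 1983: gap = -2.7 × (8.37 - 4.09) = -11.556%, loss ≈ 14323 × 11.556/100 ≈ 1655.
Year 1984: gap = -2.7 × (8.48 - 4.09) = -11.853%, loss ≈ 14323 × 11.853/100 ≈ 1698.
Total lost output = 1945 + 1574 + 1152 + 1655 + 1698 = 8024 billion.

$8,024 billion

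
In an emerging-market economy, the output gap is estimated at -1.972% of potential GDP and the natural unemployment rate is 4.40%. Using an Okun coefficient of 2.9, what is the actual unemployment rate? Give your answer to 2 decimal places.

From Okun's law, u - u* = -(output gap)/β = -(-1.972)/2.9 = 0.68 points.
So u = 4.4 + 0.68 = 5.08%.

5.08%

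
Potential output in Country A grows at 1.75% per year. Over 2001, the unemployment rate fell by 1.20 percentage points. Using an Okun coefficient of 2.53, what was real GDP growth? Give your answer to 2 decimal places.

Growth-rate Okun's law: g_Y = g_Y* - β × Δu.
g_Y = 1.75 - 2.53 × (-1.20) = 1.75 + 3.036 = 4.786%, i.e. 4.79% to 2 d.p.

4.79%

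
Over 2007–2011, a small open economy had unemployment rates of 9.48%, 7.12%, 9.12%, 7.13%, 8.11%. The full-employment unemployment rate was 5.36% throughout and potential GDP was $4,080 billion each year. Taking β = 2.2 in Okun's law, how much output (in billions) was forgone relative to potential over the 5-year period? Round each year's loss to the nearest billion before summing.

$1,271 billion

Year 2007: gap = -2.2 × (9.48 - 5.36) = -9.064%, loss ≈ 4080 × 9.064/100 ≈ 370.
Year 2008: gap = -2.2 × (7.12 - 5.36) = -3.872%, loss ≈ 4080 × 3.872/100 ≈ 158.
Year 2009: gap = -2.2 × (9.12 - 5.36) = -8.272%, loss ≈ 4080 × 8.272/100 ≈ 337.
Year 2010: gap = -2.2 × (7.13 - 5.36) = -3.894%, loss ≈ 4080 × 3.894/100 ≈ 159.
Year 2011: gap = -2.2 × (8.11 - 5.36) = -6.05%, loss ≈ 4080 × 6.05/100 ≈ 247.
Total lost output = 370 + 158 + 337 + 159 + 247 = 1271 billion.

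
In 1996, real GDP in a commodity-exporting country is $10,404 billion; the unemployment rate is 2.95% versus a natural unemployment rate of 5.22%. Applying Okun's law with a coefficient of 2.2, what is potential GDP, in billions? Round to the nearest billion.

$9,909 billion

Unemployment gap = 2.95 - 5.22 = -2.27 points, so output gap = -2.2 × (-2.27) = 4.994%.
Since Y = Y* × (1 + gap/100), Y* = 10404/1.04994 ≈ 9909 billion.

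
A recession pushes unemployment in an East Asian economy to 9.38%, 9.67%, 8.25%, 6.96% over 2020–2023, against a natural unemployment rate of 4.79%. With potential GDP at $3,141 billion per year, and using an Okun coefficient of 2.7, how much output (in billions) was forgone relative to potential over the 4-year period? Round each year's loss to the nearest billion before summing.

$1,280 billion

Year 2020: gap = -2.7 × (9.38 - 4.79) = -12.393%, loss ≈ 3141 × 12.393/100 ≈ 389.
Year 2021: gap = -2.7 × (9.67 - 4.79) = -13.176%, loss ≈ 3141 × 13.176/100 ≈ 414.
Year 2022: gap = -2.7 × (8.25 - 4.79) = -9.342%, loss ≈ 3141 × 9.342/100 ≈ 293.
Year 2023: gap = -2.7 × (6.96 - 4.79) = -5.859%, loss ≈ 3141 × 5.859/100 ≈ 184.
Total lost output = 389 + 414 + 293 + 184 = 1280 billion.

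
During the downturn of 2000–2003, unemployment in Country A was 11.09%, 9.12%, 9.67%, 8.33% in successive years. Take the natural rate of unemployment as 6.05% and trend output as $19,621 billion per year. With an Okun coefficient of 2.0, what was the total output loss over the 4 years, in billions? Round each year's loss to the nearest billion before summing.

Year 2000: gap = -2.0 × (11.09 - 6.05) = -10.08%, loss ≈ 19621 × 10.08/100 ≈ 1978.
Year 2001: gap = -2.0 × (9.12 - 6.05) = -6.14%, loss ≈ 19621 × 6.14/100 ≈ 1205.
Year 2002: gap = -2.0 × (9.67 - 6.05) = -7.24%, loss ≈ 19621 × 7.24/100 ≈ 1421.
Year 2003: gap = -2.0 × (8.33 - 6.05) = -4.56%, loss ≈ 19621 × 4.56/100 ≈ 895.
Total lost output = 1978 + 1205 + 1421 + 895 = 5499 billion.

$5,499 billion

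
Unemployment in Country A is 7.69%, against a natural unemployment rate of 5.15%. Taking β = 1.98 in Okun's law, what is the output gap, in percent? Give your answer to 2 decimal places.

-5.03%

The unemployment gap is 7.69 - 5.15 = 2.54 percentage points.
Okun's law gives an output gap of -1.98 × 2.54 = -5.0292%, i.e. 5.03% below potential.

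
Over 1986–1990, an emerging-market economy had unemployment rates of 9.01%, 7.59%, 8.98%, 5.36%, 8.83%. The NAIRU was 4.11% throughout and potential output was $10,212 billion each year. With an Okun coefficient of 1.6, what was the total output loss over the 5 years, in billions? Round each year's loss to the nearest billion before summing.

$3,141 billion

Year 1986: gap = -1.6 × (9.01 - 4.11) = -7.84%, loss ≈ 10212 × 7.84/100 ≈ 801.
Year 1987: gap = -1.6 × (7.59 - 4.11) = -5.568%, loss ≈ 10212 × 5.568/100 ≈ 569.
Year 1988: gap = -1.6 × (8.98 - 4.11) = -7.792%, loss ≈ 10212 × 7.792/100 ≈ 796.
Year 1989: gap = -1.6 × (5.36 - 4.11) = -2%, loss ≈ 10212 × 2/100 ≈ 204.
Year 1990: gap = -1.6 × (8.83 - 4.11) = -7.552%, loss ≈ 10212 × 7.552/100 ≈ 771.
Total lost output = 801 + 569 + 796 + 204 + 771 = 3141 billion.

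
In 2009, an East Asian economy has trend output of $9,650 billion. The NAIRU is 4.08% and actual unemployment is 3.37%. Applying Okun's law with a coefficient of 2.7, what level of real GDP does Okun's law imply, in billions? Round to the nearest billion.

$9,835 billion

Unemployment gap = 3.37 - 4.08 = -0.71 points, so the output gap is -2.7 × (-0.71) = 1.917%.
Actual GDP = 9650 × (1 + 1.917/100) = 9650 × 1.01917 ≈ 9835 billion.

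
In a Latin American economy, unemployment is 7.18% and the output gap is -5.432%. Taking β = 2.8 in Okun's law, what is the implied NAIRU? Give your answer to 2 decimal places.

5.24%

From Okun's law, u - u* = -(output gap)/β = -(-5.432)/2.8 = 1.94 points.
So u* = 7.18 - 1.94 = 5.24%.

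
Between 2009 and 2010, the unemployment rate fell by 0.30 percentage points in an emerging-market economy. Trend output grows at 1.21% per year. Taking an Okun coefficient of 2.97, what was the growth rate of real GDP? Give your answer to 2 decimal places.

2.10%

Growth-rate Okun's law: g_Y = g_Y* - β × Δu.
g_Y = 1.21 - 2.97 × (-0.30) = 1.21 + 0.891 = 2.101%, i.e. 2.10% to 2 d.p.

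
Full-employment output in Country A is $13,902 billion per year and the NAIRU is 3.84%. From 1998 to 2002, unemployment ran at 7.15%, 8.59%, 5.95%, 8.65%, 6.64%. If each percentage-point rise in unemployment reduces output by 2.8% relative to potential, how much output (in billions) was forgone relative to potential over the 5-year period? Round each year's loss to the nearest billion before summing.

$6,920 billion

Year 1998: gap = -2.8 × (7.15 - 3.84) = -9.268%, loss ≈ 13902 × 9.268/100 ≈ 1288.
Year 1999: gap = -2.8 × (8.59 - 3.84) = -13.3%, loss ≈ 13902 × 13.3/100 ≈ 1849.
Year 2000: gap = -2.8 × (5.95 - 3.84) = -5.908%, loss ≈ 13902 × 5.908/100 ≈ 821.
Year 2001: gap = -2.8 × (8.65 - 3.84) = -13.468%, loss ≈ 13902 × 13.468/100 ≈ 1872.
Year 2002: gap = -2.8 × (6.64 - 3.84) = -7.84%, loss ≈ 13902 × 7.84/100 ≈ 1090.
Total lost output = 1288 + 1849 + 821 + 1872 + 1090 = 6920 billion.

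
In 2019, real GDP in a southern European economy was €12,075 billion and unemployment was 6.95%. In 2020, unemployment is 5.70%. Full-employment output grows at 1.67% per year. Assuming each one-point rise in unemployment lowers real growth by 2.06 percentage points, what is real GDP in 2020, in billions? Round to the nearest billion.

Δu = 5.7 - 6.95 = -1.25 points.
Okun's law (growth form): g_Y = g_Y* - β × Δu = 1.67 - 2.06 × (-1.25) = 1.67 + 2.575 = 4.245%.
Real GDP in the next year = 12075 × (1 + 4.245/100) = 12075 × 1.04245 ≈ 12588 billion.

€12,588 billion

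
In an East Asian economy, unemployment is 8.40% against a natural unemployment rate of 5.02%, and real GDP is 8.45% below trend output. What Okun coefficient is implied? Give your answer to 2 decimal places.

β ≈ 2.50

Okun's law: output gap = -β × (u - u*).
-8.45 = -β × (8.4 - 5.02) = -β × 3.38, so β = 8.45/3.38 = 2.50.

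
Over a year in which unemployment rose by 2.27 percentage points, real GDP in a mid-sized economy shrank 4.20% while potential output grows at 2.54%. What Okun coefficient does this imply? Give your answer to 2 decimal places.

β ≈ 2.97

Growth form: g_Y = g_Y* - β × Δu, so β = (g_Y* - g_Y)/Δu.
β = (2.54 + 4.2)/2.27 = 6.74/2.27 = 2.97.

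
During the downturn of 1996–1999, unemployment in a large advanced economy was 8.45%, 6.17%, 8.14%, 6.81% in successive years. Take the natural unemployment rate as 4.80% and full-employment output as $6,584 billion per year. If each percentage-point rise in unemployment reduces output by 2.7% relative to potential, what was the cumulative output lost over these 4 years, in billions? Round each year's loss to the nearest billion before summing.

Year 1996: gap = -2.7 × (8.45 - 4.8) = -9.855%, loss ≈ 6584 × 9.855/100 ≈ 649.
Year 1997: gap = -2.7 × (6.17 - 4.8) = -3.699%, loss ≈ 6584 × 3.699/100 ≈ 244.
Year 1998: gap = -2.7 × (8.14 - 4.8) = -9.018%, loss ≈ 6584 × 9.018/100 ≈ 594.
Year 1999: gap = -2.7 × (6.81 - 4.8) = -5.427%, loss ≈ 6584 × 5.427/100 ≈ 357.
Total lost output = 649 + 244 + 594 + 357 = 1844 billion.

$1,844 billion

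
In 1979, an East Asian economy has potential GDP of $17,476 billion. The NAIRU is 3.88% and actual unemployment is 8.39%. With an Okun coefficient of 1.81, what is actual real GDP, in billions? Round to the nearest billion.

Unemployment gap = 8.39 - 3.88 = 4.51 points, so the output gap is -1.81 × 4.51 = -8.1631%.
Actual GDP = 17476 × (1 - 8.1631/100) = 17476 × 0.918369 ≈ 16049 billion.

$16,049 billion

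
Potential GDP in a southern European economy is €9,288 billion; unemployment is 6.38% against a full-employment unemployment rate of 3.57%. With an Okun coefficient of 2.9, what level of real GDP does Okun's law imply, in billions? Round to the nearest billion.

€8,531 billion

Unemployment gap = 6.38 - 3.57 = 2.81 points, so the output gap is -2.9 × 2.81 = -8.149%.
Actual GDP = 9288 × (1 - 8.149/100) = 9288 × 0.91851 ≈ 8531 billion.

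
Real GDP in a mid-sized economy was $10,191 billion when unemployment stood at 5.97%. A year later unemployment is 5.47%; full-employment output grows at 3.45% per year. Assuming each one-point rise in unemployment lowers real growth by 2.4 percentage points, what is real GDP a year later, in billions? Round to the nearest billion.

$10,665 billion

Δu = 5.47 - 5.97 = -0.5 points.
Okun's law (growth form): g_Y = g_Y* - β × Δu = 3.45 - 2.4 × (-0.50) = 3.45 + 1.2 = 4.65%.
Real GDP in the next year = 10191 × (1 + 4.65/100) = 10191 × 1.0465 ≈ 10665 billion.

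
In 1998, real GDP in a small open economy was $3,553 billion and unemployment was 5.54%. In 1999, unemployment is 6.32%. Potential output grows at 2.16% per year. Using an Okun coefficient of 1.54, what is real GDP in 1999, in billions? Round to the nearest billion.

Δu = 6.32 - 5.54 = 0.78 points.
Okun's law (growth form): g_Y = g_Y* - β × Δu = 2.16 - 1.54 × (0.78) = 2.16 - 1.2012 = 0.9588%.
Real GDP in the next year = 3553 × (1 + 0.9588/100) = 3553 × 1.009588 ≈ 3587 billion.

$3,587 billion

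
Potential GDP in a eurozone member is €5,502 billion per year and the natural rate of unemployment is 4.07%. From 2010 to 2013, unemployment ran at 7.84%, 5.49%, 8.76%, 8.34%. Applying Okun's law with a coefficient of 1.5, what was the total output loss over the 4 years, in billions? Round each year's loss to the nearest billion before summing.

€1,167 billion

Year 2010: gap = -1.5 × (7.84 - 4.07) = -5.655%, loss ≈ 5502 × 5.655/100 ≈ 311.
Year 2011: gap = -1.5 × (5.49 - 4.07) = -2.13%, loss ≈ 5502 × 2.13/100 ≈ 117.
Year 2012: gap = -1.5 × (8.76 - 4.07) = -7.035%, loss ≈ 5502 × 7.035/100 ≈ 387.
Year 2013: gap = -1.5 × (8.34 - 4.07) = -6.405%, loss ≈ 5502 × 6.405/100 ≈ 352.
Total lost output = 311 + 117 + 387 + 352 = 1167 billion.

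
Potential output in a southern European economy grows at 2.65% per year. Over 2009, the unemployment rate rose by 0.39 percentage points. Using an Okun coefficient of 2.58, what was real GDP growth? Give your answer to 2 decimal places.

1.64%

Growth-rate Okun's law: g_Y = g_Y* - β × Δu.
g_Y = 2.65 - 2.58 × (0.39) = 2.65 - 1.0062 = 1.6438%, i.e. 1.64% to 2 d.p.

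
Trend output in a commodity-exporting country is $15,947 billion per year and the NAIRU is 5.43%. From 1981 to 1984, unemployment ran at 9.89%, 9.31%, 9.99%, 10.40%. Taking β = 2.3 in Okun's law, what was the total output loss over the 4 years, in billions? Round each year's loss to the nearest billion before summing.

Year 1981: gap = -2.3 × (9.89 - 5.43) = -10.258%, loss ≈ 15947 × 10.258/100 ≈ 1636.
Year 1982: gap = -2.3 × (9.31 - 5.43) = -8.924%, loss ≈ 15947 × 8.924/100 ≈ 1423.
Year 1983: gap = -2.3 × (9.99 - 5.43) = -10.488%, loss ≈ 15947 × 10.488/100 ≈ 1673.
Year 1984: gap = -2.3 × (10.4 - 5.43) = -11.431%, loss ≈ 15947 × 11.431/100 ≈ 1823.
Total lost output = 1636 + 1423 + 1673 + 1823 = 6555 billion.

$6,555 billion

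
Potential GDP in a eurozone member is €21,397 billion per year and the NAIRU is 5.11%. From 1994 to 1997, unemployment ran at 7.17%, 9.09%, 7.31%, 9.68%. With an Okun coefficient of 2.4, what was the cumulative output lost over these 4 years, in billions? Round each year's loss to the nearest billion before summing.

€6,579 billion

Year 1994: gap = -2.4 × (7.17 - 5.11) = -4.944%, loss ≈ 21397 × 4.944/100 ≈ 1058.
Year 1995: gap = -2.4 × (9.09 - 5.11) = -9.552%, loss ≈ 21397 × 9.552/100 ≈ 2044.
Year 1996: gap = -2.4 × (7.31 - 5.11) = -5.28%, loss ≈ 21397 × 5.28/100 ≈ 1130.
Year 1997: gap = -2.4 × (9.68 - 5.11) = -10.968%, loss ≈ 21397 × 10.968/100 ≈ 2347.
Total lost output = 1058 + 2044 + 1130 + 2347 = 6579 billion.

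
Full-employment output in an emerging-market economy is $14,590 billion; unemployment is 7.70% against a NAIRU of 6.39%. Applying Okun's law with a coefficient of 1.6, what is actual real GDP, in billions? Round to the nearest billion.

Unemployment gap = 7.7 - 6.39 = 1.31 points, so the output gap is -1.6 × 1.31 = -2.096%.
Actual GDP = 14590 × (1 - 2.096/100) = 14590 × 0.97904 ≈ 14284 billion.

$14,284 billion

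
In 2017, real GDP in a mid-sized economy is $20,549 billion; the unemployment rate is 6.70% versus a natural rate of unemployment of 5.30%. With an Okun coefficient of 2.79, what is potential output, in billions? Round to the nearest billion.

Unemployment gap = 6.7 - 5.3 = 1.4 points, so output gap = -2.79 × 1.4 = -3.906%.
Since Y = Y* × (1 + gap/100), Y* = 20549/0.96094 ≈ 21384 billion.

$21,384 billion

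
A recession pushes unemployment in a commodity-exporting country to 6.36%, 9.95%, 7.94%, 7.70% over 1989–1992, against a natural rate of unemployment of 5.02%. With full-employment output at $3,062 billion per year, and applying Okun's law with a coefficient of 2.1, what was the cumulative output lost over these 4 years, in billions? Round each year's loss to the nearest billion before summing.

$763 billion

Year 1989: gap = -2.1 × (6.36 - 5.02) = -2.814%, loss ≈ 3062 × 2.814/100 ≈ 86.
Year 1990: gap = -2.1 × (9.95 - 5.02) = -10.353%, loss ≈ 3062 × 10.353/100 ≈ 317.
Year 1991: gap = -2.1 × (7.94 - 5.02) = -6.132%, loss ≈ 3062 × 6.132/100 ≈ 188.
Year 1992: gap = -2.1 × (7.7 - 5.02) = -5.628%, loss ≈ 3062 × 5.628/100 ≈ 172.
Total lost output = 86 + 317 + 188 + 172 = 763 billion.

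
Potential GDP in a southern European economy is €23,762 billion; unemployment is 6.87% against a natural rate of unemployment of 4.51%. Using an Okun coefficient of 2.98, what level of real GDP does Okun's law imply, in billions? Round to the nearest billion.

Unemployment gap = 6.87 - 4.51 = 2.36 points, so the output gap is -2.98 × 2.36 = -7.0328%.
Actual GDP = 23762 × (1 - 7.0328/100) = 23762 × 0.929672 ≈ 22091 billion.

€22,091 billion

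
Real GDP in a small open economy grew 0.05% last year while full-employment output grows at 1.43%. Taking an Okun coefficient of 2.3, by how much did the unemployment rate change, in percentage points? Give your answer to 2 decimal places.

Growth-rate Okun's law: g_Y = g_Y* - β × Δu, so Δu = (g_Y* - g_Y)/β.
Δu = (1.43 - 0.05)/2.3 = 1.38/2.3 = 0.60 percentage points.

0.60 percentage points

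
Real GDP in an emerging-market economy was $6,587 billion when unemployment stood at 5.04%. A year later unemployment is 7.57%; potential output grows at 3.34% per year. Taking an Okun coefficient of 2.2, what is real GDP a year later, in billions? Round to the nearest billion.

$6,440 billion

Δu = 7.57 - 5.04 = 2.53 points.
Okun's law (growth form): g_Y = g_Y* - β × Δu = 3.34 - 2.2 × (2.53) = 3.34 - 5.566 = -2.226%.
Real GDP in the next year = 6587 × (1 - 2.226/100) = 6587 × 0.97774 ≈ 6440 billion.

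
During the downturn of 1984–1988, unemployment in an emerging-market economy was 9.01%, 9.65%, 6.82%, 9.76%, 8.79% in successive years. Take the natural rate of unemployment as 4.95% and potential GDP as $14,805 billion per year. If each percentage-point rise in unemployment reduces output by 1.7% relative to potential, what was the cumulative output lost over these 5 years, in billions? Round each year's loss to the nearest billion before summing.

$4,853 billion

Year 1984: gap = -1.7 × (9.01 - 4.95) = -6.902%, loss ≈ 14805 × 6.902/100 ≈ 1022.
Year 1985: gap = -1.7 × (9.65 - 4.95) = -7.99%, loss ≈ 14805 × 7.99/100 ≈ 1183.
Year 1986: gap = -1.7 × (6.82 - 4.95) = -3.179%, loss ≈ 14805 × 3.179/100 ≈ 471.
Year 1987: gap = -1.7 × (9.76 - 4.95) = -8.177%, loss ≈ 14805 × 8.177/100 ≈ 1211.
Year 1988: gap = -1.7 × (8.79 - 4.95) = -6.528%, loss ≈ 14805 × 6.528/100 ≈ 966.
Total lost output = 1022 + 1183 + 471 + 1211 + 966 = 4853 billion.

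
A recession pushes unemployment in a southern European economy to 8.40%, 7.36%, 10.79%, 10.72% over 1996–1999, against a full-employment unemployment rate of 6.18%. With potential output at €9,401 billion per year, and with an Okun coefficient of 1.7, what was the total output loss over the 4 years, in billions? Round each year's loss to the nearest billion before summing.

Year 1996: gap = -1.7 × (8.4 - 6.18) = -3.774%, loss ≈ 9401 × 3.774/100 ≈ 355.
Year 1997: gap = -1.7 × (7.36 - 6.18) = -2.006%, loss ≈ 9401 × 2.006/100 ≈ 189.
Year 1998: gap = -1.7 × (10.79 - 6.18) = -7.837%, loss ≈ 9401 × 7.837/100 ≈ 737.
Year 1999: gap = -1.7 × (10.72 - 6.18) = -7.718%, loss ≈ 9401 × 7.718/100 ≈ 726.
Total lost output = 355 + 189 + 737 + 726 = 2007 billion.

€2,007 billion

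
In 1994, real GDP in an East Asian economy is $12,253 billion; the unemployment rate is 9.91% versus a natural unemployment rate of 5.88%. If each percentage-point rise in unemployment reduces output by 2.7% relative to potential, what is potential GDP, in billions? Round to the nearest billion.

Unemployment gap = 9.91 - 5.88 = 4.03 points, so output gap = -2.7 × 4.03 = -10.881%.
Since Y = Y* × (1 + gap/100), Y* = 12253/0.89119 ≈ 13749 billion.

$13,749 billion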